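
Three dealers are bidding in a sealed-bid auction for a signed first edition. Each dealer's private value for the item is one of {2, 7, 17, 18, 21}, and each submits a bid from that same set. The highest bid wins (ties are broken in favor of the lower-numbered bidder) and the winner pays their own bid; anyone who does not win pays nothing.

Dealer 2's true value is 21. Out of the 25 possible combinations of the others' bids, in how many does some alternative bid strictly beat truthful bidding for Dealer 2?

Others bid (2, 2): truth gives 0; bid 7 gives 14 > 0. Violating.
Others bid (2, 7): truth gives 0; bid 7 gives 14 > 0. Violating.
Others bid (2, 17): truth gives 0; bid 17 gives 4 > 0. Violating.
Others bid (2, 18): truth gives 0; bid 18 gives 3 > 0. Violating.
Others bid (2, 21): truth gives 0; no alternative beats it.
Others bid (7, 21): truth gives 0; no alternative beats it.
(Checking all 25 profiles: 12 have a profitable deviation, 13 do not.)

12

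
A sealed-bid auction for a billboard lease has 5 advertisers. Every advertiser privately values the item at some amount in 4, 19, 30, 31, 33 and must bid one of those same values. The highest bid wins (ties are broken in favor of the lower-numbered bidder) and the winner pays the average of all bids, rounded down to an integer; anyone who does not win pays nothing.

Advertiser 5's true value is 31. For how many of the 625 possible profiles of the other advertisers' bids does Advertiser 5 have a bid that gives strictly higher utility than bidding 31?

Others bid (4, 4, 4, 4): truth gives 22; bid 19 gives 24 > 22. Violating.
Others bid (4, 4, 4, 31): truth gives 0; bid 33 gives 16 > 0. Violating.
Others bid (4, 4, 19, 31): truth gives 0; bid 33 gives 13 > 0. Violating.
Others bid (4, 4, 30, 31): truth gives 0; bid 33 gives 11 > 0. Violating.
Others bid (4, 4, 4, 19): truth gives 19; no alternative beats it.
Others bid (4, 4, 4, 30): truth gives 17; no alternative beats it.
(Checking all 625 profiles: 165 have a profitable deviation, 460 do not.)

165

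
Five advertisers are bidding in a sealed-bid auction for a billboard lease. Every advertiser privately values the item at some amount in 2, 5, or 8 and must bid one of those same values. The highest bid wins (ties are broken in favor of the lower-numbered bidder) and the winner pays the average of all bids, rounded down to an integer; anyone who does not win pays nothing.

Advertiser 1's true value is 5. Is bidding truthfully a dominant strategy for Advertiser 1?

No

Consider the case where Advertiser 2 bids 2, Advertiser 3 bids 2, Advertiser 4 bids 2 and Advertiser 5 bids 8.
Truthful bid 5: loses, pays 0, utility 0.
Bid 8 instead: wins, pays 4, utility 5 - 4 = 1.
Since 1 > 0, bidding 8 is strictly better here, so truthful bidding is not dominant.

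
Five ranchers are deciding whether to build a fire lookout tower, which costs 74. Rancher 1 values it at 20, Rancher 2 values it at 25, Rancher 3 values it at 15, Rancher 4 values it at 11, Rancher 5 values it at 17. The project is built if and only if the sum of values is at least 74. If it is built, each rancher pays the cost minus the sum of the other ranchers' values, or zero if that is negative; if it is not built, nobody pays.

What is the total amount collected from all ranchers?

21

Total value 88 ≥ cost 74, so it is built.
Rancher 1: others sum to 68; max(0, 74 - 68) = 6.
Rancher 2: others sum to 63; max(0, 74 - 63) = 11.
Rancher 3: others sum to 73; max(0, 74 - 73) = 1.
Rancher 4: others sum to 77; max(0, 74 - 77) = 0.
Rancher 5: others sum to 71; max(0, 74 - 71) = 3.
Total collected = 6 + 11 + 1 + 0 + 3 = 21.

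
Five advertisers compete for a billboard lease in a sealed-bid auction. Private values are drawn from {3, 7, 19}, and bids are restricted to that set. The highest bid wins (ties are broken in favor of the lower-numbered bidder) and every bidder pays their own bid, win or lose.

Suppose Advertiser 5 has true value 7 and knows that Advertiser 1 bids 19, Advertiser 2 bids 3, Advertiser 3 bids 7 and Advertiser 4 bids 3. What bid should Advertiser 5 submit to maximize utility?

Bid 3: loses but pays 3, utility -3.
Bid 7: loses but pays 7, utility -7.
Bid 19: loses but pays 19, utility -19.
The best choice is 3 with utility -3.

3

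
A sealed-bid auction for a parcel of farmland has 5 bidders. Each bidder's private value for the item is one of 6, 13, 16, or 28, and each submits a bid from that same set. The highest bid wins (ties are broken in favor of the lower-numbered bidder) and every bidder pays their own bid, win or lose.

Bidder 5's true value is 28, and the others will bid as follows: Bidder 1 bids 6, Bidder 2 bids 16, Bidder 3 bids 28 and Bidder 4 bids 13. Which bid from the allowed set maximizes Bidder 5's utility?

6

Bid 6: loses but pays 6, utility -6.
Bid 13: loses but pays 13, utility -13.
Bid 16: loses but pays 16, utility -16.
Bid 28: loses but pays 28, utility -28.
The best choice is 6 with utility -6.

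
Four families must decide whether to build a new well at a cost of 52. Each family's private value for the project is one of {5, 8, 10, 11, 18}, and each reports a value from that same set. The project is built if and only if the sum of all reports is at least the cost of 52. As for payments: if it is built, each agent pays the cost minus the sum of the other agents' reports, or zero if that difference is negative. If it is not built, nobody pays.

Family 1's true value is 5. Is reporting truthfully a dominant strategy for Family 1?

Check each profile of the others' reports and compare truth against every alternative report.
Others report (8, 18, 18): truth gives 0, best alternative gives -3.
Others report (18, 8, 18): truth gives 0, best alternative gives -3.
Others report (18, 18, 8): truth gives 0, best alternative gives -3.
Others report (10, 18, 18): truth gives 0, best alternative gives -1.
Others report (18, 10, 18): truth gives 0, best alternative gives -1.
Others report (18, 18, 10): truth gives 0, best alternative gives -1.
(Remaining 119 profiles checked similarly; truth is weakly best in each.)
In every case the truthful report is at least as good as any alternative, so it is a dominant strategy.

Yes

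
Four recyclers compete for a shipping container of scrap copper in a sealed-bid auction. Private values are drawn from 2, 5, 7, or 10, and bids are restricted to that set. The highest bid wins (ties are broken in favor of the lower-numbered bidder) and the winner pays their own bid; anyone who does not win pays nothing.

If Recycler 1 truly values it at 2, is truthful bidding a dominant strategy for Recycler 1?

Check each profile of the others' bids and compare truth against every alternative bid.
Others bid (2, 2, 2): truth gives 0, best alternative gives -3.
Others bid (2, 2, 5): truth gives 0, best alternative gives -3.
Others bid (2, 5, 2): truth gives 0, best alternative gives -3.
Others bid (2, 5, 5): truth gives 0, best alternative gives -3.
Others bid (5, 2, 2): truth gives 0, best alternative gives -3.
Others bid (5, 2, 5): truth gives 0, best alternative gives -3.
(Remaining 58 profiles checked similarly; truth is weakly best in each.)
In every case the truthful bid is at least as good as any alternative, so it is a dominant strategy.

Yes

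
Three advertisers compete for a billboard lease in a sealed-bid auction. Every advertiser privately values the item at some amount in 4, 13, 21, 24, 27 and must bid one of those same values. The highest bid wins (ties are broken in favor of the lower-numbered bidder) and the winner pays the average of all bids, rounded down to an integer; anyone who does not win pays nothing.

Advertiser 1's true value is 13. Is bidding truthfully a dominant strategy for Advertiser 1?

No

Consider the case where Advertiser 2 bids 4 and Advertiser 3 bids 4.
Truthful bid 13: wins, pays 7, utility 13 - 7 = 6.
Bid 4 instead: wins, pays 4, utility 13 - 4 = 9.
Since 9 > 6, bidding 4 is strictly better here, so truthful bidding is not dominant.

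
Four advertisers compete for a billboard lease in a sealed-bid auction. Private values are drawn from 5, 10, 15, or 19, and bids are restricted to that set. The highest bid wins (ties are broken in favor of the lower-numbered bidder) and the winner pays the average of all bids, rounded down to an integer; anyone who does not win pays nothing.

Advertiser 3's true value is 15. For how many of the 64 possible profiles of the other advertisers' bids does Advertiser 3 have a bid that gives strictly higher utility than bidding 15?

22

Others bid (5, 5, 5): truth gives 8; bid 10 gives 9 > 8. Violating.
Others bid (5, 5, 10): truth gives 7; bid 10 gives 8 > 7. Violating.
Others bid (5, 5, 19): truth gives 0; bid 19 gives 3 > 0. Violating.
Others bid (5, 10, 19): truth gives 0; bid 19 gives 2 > 0. Violating.
Others bid (5, 5, 15): truth gives 5; no alternative beats it.
Others bid (5, 10, 5): truth gives 7; no alternative beats it.
(Checking all 64 profiles: 22 have a profitable deviation, 42 do not.)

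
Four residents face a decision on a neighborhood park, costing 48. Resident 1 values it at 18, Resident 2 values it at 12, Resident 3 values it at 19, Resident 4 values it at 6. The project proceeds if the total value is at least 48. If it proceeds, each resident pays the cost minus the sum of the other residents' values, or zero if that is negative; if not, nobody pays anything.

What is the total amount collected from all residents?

Total value 55 ≥ cost 48, so it is built.
Resident 1: others sum to 37; max(0, 48 - 37) = 11.
Resident 2: others sum to 43; max(0, 48 - 43) = 5.
Resident 3: others sum to 36; max(0, 48 - 36) = 12.
Resident 4: others sum to 49; max(0, 48 - 49) = 0.
Total collected = 11 + 5 + 12 + 0 = 28.

28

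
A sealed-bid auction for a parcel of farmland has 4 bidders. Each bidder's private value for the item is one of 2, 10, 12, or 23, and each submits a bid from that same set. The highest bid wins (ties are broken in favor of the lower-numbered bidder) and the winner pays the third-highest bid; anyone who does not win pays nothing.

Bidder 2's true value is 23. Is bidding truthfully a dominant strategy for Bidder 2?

Yes

Check each profile of the others' bids and compare truth against every alternative bid.
Others bid (2, 2, 23): truth gives 21, best alternative gives 0.
Others bid (2, 23, 2): truth gives 21, best alternative gives 0.
Others bid (12, 2, 2): truth gives 21, best alternative gives 0.
Others bid (2, 10, 23): truth gives 13, best alternative gives 0.
Others bid (2, 23, 10): truth gives 13, best alternative gives 0.
Others bid (10, 2, 23): truth gives 13, best alternative gives 0.
(Remaining 58 profiles checked similarly; truth is weakly best in each.)
In every case the truthful bid is at least as good as any alternative, so it is a dominant strategy.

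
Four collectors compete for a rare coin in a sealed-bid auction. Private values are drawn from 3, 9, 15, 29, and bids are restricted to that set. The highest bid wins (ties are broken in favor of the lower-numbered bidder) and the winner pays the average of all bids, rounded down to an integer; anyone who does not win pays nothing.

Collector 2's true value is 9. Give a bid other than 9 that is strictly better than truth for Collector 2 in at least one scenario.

Suppose Collector 1 bids 9, Collector 3 bids 3 and Collector 4 bids 3.
Bid 9: loses, pays 0, utility 0.
Bid 15: wins, pays 7, utility 9 - 7 = 2.
So bidding 15 beats truth here (2 > 0).

15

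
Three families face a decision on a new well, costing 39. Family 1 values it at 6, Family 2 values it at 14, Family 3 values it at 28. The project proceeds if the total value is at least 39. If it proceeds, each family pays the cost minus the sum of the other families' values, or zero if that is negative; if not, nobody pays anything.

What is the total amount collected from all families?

Total value 48 ≥ cost 39, so it is built.
Family 1: others sum to 42; max(0, 39 - 42) = 0.
Family 2: others sum to 34; max(0, 39 - 34) = 5.
Family 3: others sum to 20; max(0, 39 - 20) = 19.
Total collected = 0 + 5 + 19 = 24.

24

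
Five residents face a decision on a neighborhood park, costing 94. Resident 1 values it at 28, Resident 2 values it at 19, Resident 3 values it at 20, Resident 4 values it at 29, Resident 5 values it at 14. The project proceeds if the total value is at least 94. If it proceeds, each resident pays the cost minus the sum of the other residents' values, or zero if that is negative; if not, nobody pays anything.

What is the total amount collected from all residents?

Total value 110 ≥ cost 94, so it is built.
Resident 1: others sum to 82; max(0, 94 - 82) = 12.
Resident 2: others sum to 91; max(0, 94 - 91) = 3.
Resident 3: others sum to 90; max(0, 94 - 90) = 4.
Resident 4: others sum to 81; max(0, 94 - 81) = 13.
Resident 5: others sum to 96; max(0, 94 - 96) = 0.
Total collected = 12 + 3 + 4 + 13 + 0 = 32.

32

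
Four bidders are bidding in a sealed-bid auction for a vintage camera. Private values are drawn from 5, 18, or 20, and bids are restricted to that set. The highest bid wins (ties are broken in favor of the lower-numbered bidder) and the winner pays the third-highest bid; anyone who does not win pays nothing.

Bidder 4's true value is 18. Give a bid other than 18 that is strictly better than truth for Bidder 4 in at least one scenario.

Suppose Bidder 1 bids 5, Bidder 2 bids 5 and Bidder 3 bids 18.
Bid 18: loses, pays 0, utility 0.
Bid 20: wins, pays 5, utility 18 - 5 = 13.
So bidding 20 beats truth here (13 > 0).

20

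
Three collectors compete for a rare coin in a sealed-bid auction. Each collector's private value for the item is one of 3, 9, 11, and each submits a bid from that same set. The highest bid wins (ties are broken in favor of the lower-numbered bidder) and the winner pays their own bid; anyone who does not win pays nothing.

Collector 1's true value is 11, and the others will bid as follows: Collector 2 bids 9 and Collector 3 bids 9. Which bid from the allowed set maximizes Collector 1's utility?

Bid 3: loses, pays 0, utility 0.
Bid 9: wins, pays 9, utility 11 - 9 = 2.
Bid 11: wins, pays 11, utility 11 - 11 = 0.
The best choice is 9 with utility 2.

9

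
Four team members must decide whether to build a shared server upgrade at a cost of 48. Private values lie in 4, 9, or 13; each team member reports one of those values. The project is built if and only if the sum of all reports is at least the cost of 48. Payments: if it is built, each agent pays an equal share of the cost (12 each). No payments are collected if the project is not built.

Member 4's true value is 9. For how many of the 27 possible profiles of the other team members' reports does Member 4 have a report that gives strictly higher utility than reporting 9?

1

Others report (13, 13, 13): truth gives -3; report 4 gives 0 > -3. Violating.
Others report (4, 4, 4): truth gives 0; no alternative beats it.
Others report (4, 4, 9): truth gives 0; no alternative beats it.
(Checking all 27 profiles: 1 has a profitable deviation, 26 do not.)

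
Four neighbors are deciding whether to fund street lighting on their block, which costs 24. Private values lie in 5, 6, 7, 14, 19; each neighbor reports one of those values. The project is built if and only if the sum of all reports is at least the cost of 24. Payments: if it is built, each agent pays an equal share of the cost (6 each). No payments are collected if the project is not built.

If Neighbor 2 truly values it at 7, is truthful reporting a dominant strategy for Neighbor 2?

Consider the case where Neighbor 1 reports 5, Neighbor 3 reports 5 and Neighbor 4 reports 5.
Truthful report 7: project not built, utility 0.
Report 14 instead: project built, pays 6, utility 7 - 6 = 1.
Since 1 > 0, reporting 14 is strictly better here, so truthful reporting is not dominant.

No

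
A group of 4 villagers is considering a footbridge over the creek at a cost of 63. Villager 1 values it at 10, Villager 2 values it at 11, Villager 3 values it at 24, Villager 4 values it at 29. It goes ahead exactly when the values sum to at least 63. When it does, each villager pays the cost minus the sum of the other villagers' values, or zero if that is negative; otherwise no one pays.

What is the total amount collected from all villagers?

Total value 74 ≥ cost 63, so it is built.
Villager 1: others sum to 64; max(0, 63 - 64) = 0.
Villager 2: others sum to 63; max(0, 63 - 63) = 0.
Villager 3: others sum to 50; max(0, 63 - 50) = 13.
Villager 4: others sum to 45; max(0, 63 - 45) = 18.
Total collected = 0 + 0 + 13 + 18 = 31.

31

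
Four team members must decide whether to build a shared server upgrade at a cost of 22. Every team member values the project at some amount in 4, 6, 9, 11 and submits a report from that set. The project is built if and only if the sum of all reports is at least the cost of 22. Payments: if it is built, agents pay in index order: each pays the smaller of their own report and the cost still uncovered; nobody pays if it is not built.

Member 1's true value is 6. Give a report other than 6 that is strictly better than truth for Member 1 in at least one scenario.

Suppose Member 2 reports 4, Member 3 reports 4 and Member 4 reports 11.
Report 6: project built, pays 6, utility 6 - 6 = 0.
Report 4: project built, pays 4, utility 6 - 4 = 2.
So reporting 4 beats truth here (2 > 0).

4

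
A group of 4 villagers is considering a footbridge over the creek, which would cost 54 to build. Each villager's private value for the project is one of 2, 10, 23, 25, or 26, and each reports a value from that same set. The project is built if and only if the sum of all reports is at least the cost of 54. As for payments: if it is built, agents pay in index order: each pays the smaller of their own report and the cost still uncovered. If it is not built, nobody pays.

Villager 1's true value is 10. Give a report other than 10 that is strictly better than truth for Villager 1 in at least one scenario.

Suppose Villager 2 reports 2, Villager 3 reports 25 and Villager 4 reports 25.
Report 10: project built, pays 10, utility 10 - 10 = 0.
Report 2: project built, pays 2, utility 10 - 2 = 8.
So reporting 2 beats truth here (8 > 0).

2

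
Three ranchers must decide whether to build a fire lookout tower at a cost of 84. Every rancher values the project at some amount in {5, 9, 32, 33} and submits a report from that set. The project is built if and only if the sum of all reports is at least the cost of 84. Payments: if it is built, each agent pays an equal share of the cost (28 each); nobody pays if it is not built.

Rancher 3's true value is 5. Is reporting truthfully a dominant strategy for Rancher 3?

Yes

Check each profile of the others' reports and compare truth against every alternative report.
Others report (5, 5): truth gives 0, best alternative gives 0.
Others report (5, 9): truth gives 0, best alternative gives 0.
Others report (5, 32): truth gives 0, best alternative gives 0.
Others report (5, 33): truth gives 0, best alternative gives 0.
Others report (9, 5): truth gives 0, best alternative gives 0.
Others report (9, 9): truth gives 0, best alternative gives 0.
(Remaining 10 profiles checked similarly; truth is weakly best in each.)
In every case the truthful report is at least as good as any alternative, so it is a dominant strategy.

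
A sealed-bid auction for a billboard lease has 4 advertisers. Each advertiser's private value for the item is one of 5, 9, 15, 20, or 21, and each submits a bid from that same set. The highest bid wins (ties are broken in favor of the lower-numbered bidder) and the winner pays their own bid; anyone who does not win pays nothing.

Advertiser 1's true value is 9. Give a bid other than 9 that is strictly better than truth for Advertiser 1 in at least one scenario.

Suppose Advertiser 2 bids 5, Advertiser 3 bids 5 and Advertiser 4 bids 5.
Bid 9: wins, pays 9, utility 9 - 9 = 0.
Bid 5: wins, pays 5, utility 9 - 5 = 4.
So bidding 5 beats truth here (4 > 0).

5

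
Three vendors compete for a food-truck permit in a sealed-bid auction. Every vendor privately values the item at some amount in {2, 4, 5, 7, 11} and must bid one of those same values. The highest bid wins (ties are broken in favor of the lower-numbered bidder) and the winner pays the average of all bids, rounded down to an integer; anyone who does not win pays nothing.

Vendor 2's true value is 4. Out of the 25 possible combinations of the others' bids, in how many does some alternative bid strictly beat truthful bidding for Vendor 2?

Others bid (4, 2): truth gives 0; bid 5 gives 1 > 0. Violating.
Others bid (2, 2): truth gives 2; no alternative beats it.
Others bid (2, 4): truth gives 1; no alternative beats it.
(Checking all 25 profiles: 1 has a profitable deviation, 24 do not.)

1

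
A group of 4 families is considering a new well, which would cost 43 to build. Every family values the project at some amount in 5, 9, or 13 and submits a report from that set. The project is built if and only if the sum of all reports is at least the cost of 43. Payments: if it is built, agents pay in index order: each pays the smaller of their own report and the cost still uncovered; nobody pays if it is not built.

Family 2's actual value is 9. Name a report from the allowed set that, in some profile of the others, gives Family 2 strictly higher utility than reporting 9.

Suppose Family 1 reports 13, Family 3 reports 13 and Family 4 reports 13.
Report 9: project built, pays 9, utility 9 - 9 = 0.
Report 5: project built, pays 5, utility 9 - 5 = 4.
So reporting 5 beats truth here (4 > 0).

5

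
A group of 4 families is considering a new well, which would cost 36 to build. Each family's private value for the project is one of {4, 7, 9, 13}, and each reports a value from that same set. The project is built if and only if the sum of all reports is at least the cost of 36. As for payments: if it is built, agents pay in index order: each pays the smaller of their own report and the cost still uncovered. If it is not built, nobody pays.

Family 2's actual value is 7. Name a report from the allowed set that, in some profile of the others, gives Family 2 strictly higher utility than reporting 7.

4

Suppose Family 1 reports 7, Family 3 reports 13 and Family 4 reports 13.
Report 7: project built, pays 7, utility 7 - 7 = 0.
Report 4: project built, pays 4, utility 7 - 4 = 3.
So reporting 4 beats truth here (3 > 0).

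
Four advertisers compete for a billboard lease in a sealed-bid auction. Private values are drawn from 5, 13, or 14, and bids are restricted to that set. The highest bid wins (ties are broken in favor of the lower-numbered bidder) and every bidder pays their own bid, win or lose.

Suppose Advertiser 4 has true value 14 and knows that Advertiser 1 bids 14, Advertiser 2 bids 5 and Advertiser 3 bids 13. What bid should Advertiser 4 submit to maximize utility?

5

Bid 5: loses but pays 5, utility -5.
Bid 13: loses but pays 13, utility -13.
Bid 14: loses but pays 14, utility -14.
The best choice is 5 with utility -5.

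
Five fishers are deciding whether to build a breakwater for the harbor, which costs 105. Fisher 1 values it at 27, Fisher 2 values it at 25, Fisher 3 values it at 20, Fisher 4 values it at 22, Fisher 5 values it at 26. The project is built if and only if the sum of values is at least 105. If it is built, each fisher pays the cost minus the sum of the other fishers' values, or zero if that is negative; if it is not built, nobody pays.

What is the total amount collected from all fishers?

45

Total value 120 ≥ cost 105, so it is built.
Fisher 1: others sum to 93; max(0, 105 - 93) = 12.
Fisher 2: others sum to 95; max(0, 105 - 95) = 10.
Fisher 3: others sum to 100; max(0, 105 - 100) = 5.
Fisher 4: others sum to 98; max(0, 105 - 98) = 7.
Fisher 5: others sum to 94; max(0, 105 - 94) = 11.
Total collected = 12 + 10 + 5 + 7 + 11 = 45.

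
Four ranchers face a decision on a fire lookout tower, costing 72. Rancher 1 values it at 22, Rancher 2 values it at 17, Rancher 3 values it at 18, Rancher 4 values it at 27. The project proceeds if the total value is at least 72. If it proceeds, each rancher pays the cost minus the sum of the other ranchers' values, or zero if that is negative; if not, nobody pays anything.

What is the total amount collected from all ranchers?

36

Total value 84 ≥ cost 72, so it is built.
Rancher 1: others sum to 62; max(0, 72 - 62) = 10.
Rancher 2: others sum to 67; max(0, 72 - 67) = 5.
Rancher 3: others sum to 66; max(0, 72 - 66) = 6.
Rancher 4: others sum to 57; max(0, 72 - 57) = 15.
Total collected = 10 + 5 + 6 + 15 = 36.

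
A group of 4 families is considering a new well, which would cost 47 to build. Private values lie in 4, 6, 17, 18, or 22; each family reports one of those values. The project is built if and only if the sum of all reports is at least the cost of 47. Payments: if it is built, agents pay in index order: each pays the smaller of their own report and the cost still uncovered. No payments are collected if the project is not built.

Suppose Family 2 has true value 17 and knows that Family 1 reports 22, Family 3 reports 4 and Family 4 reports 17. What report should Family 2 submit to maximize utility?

Report 4: project built, pays 4, utility 17 - 4 = 13.
Report 6: project built, pays 6, utility 17 - 6 = 11.
Report 17: project built, pays 17, utility 17 - 17 = 0.
Report 18: project built, pays 18, utility 17 - 18 = -1.
Report 22: project built, pays 22, utility 17 - 22 = -5.
The best choice is 4 with utility 13.

4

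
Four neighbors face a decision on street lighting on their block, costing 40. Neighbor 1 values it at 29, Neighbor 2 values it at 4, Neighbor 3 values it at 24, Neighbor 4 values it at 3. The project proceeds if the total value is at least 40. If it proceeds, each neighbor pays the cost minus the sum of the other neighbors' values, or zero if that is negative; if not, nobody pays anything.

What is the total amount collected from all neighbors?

Total value 60 ≥ cost 40, so it is built.
Neighbor 1: others sum to 31; max(0, 40 - 31) = 9.
Neighbor 2: others sum to 56; max(0, 40 - 56) = 0.
Neighbor 3: others sum to 36; max(0, 40 - 36) = 4.
Neighbor 4: others sum to 57; max(0, 40 - 57) = 0.
Total collected = 9 + 0 + 4 + 0 = 13.

13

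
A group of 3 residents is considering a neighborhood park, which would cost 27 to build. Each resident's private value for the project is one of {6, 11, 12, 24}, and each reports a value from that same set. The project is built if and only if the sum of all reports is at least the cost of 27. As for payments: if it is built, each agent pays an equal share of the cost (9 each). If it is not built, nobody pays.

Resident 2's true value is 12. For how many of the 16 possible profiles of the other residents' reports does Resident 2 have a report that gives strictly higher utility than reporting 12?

1

Others report (6, 6): truth gives 0; report 24 gives 3 > 0. Violating.
Others report (6, 11): truth gives 3; no alternative beats it.
Others report (6, 12): truth gives 3; no alternative beats it.
(Checking all 16 profiles: 1 has a profitable deviation, 15 do not.)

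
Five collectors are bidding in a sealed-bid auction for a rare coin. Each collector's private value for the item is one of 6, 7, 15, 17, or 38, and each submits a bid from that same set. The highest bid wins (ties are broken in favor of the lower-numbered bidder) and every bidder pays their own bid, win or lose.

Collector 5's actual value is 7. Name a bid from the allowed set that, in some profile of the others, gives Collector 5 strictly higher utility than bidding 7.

Suppose Collector 1 bids 6, Collector 2 bids 6, Collector 3 bids 6 and Collector 4 bids 7.
Bid 7: loses but pays 7, utility -7.
Bid 6: loses but pays 6, utility -6.
So bidding 6 beats truth here (-6 > -7).

6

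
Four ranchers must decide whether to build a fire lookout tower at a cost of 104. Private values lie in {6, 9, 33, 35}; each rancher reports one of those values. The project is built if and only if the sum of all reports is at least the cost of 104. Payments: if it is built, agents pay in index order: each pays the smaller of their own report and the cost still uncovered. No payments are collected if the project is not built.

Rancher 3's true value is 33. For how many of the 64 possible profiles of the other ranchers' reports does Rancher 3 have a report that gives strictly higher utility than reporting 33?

8

Others report (33, 33, 33): truth gives 0; report 6 gives 27 > 0. Violating.
Others report (33, 33, 35): truth gives 0; report 6 gives 27 > 0. Violating.
Others report (33, 35, 33): truth gives 0; report 6 gives 27 > 0. Violating.
Others report (33, 35, 35): truth gives 0; report 6 gives 27 > 0. Violating.
Others report (6, 6, 6): truth gives 0; no alternative beats it.
Others report (6, 6, 9): truth gives 0; no alternative beats it.
(Checking all 64 profiles: 8 have a profitable deviation, 56 do not.)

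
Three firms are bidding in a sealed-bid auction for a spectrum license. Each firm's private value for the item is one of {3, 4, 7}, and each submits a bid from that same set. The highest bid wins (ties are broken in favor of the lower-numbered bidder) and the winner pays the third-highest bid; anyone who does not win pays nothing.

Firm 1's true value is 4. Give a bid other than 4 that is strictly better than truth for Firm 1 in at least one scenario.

7

Suppose Firm 2 bids 3 and Firm 3 bids 7.
Bid 4: loses, pays 0, utility 0.
Bid 7: wins, pays 3, utility 4 - 3 = 1.
So bidding 7 beats truth here (1 > 0).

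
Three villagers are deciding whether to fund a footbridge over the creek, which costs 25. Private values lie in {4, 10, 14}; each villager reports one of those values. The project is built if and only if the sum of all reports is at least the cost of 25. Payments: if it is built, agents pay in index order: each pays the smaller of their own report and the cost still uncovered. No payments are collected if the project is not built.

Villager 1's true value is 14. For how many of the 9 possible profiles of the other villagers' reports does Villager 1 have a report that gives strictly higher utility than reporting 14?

Others report (4, 14): truth gives 0; report 10 gives 4 > 0. Violating.
Others report (10, 10): truth gives 0; report 10 gives 4 > 0. Violating.
Others report (10, 14): truth gives 0; report 4 gives 10 > 0. Violating.
Others report (14, 4): truth gives 0; report 10 gives 4 > 0. Violating.
Others report (4, 4): truth gives 0; no alternative beats it.
Others report (4, 10): truth gives 0; no alternative beats it.
(Checking all 9 profiles: 6 have a profitable deviation, 3 do not.)

6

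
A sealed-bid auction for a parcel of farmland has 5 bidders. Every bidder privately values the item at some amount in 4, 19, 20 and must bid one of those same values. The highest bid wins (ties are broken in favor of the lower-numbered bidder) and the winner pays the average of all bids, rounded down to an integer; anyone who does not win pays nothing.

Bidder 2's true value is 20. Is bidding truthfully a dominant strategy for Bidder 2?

Yes

Check each profile of the others' bids and compare truth against every alternative bid.
Others bid (4, 4, 4, 20): truth gives 10, best alternative gives 0.
Others bid (4, 4, 20, 4): truth gives 10, best alternative gives 0.
Others bid (4, 20, 4, 4): truth gives 10, best alternative gives 0.
Others bid (19, 4, 4, 4): truth gives 10, best alternative gives 0.
Others bid (4, 4, 19, 20): truth gives 7, best alternative gives 0.
Others bid (4, 4, 20, 19): truth gives 7, best alternative gives 0.
(Remaining 75 profiles checked similarly; truth is weakly best in each.)
In every case the truthful bid is at least as good as any alternative, so it is a dominant strategy.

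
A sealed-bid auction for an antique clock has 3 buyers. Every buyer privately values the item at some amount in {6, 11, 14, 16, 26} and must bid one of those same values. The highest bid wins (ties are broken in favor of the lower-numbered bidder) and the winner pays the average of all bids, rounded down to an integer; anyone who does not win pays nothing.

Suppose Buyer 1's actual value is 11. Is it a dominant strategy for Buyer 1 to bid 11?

No

Consider the case where Buyer 2 bids 6 and Buyer 3 bids 6.
Truthful bid 11: wins, pays 7, utility 11 - 7 = 4.
Bid 6 instead: wins, pays 6, utility 11 - 6 = 5.
Since 5 > 4, bidding 6 is strictly better here, so truthful bidding is not dominant.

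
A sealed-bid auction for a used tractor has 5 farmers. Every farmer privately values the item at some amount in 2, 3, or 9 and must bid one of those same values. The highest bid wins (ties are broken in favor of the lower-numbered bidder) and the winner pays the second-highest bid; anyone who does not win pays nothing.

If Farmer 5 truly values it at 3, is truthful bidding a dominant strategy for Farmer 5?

Check each profile of the others' bids and compare truth against every alternative bid.
Others bid (2, 2, 2, 2): truth gives 1, best alternative gives 1.
Others bid (2, 2, 2, 3): truth gives 0, best alternative gives 0.
Others bid (2, 2, 2, 9): truth gives 0, best alternative gives 0.
Others bid (2, 2, 3, 2): truth gives 0, best alternative gives 0.
Others bid (2, 2, 3, 3): truth gives 0, best alternative gives 0.
Others bid (2, 2, 3, 9): truth gives 0, best alternative gives 0.
(Remaining 75 profiles checked similarly; truth is weakly best in each.)
In every case the truthful bid is at least as good as any alternative, so it is a dominant strategy.

Yes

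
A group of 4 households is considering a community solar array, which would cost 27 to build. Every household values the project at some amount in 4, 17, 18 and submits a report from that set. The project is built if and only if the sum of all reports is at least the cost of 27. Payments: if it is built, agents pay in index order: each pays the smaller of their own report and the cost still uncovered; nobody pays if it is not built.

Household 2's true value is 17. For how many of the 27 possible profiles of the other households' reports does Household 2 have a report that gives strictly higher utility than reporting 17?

Others report (4, 4, 17): truth gives 0; report 4 gives 13 > 0. Violating.
Others report (4, 4, 18): truth gives 0; report 4 gives 13 > 0. Violating.
Others report (4, 17, 4): truth gives 0; report 4 gives 13 > 0. Violating.
Others report (4, 17, 17): truth gives 0; report 4 gives 13 > 0. Violating.
Others report (4, 4, 4): truth gives 0; no alternative beats it.
(Checking all 27 profiles: 26 have a profitable deviation, 1 does not.)

26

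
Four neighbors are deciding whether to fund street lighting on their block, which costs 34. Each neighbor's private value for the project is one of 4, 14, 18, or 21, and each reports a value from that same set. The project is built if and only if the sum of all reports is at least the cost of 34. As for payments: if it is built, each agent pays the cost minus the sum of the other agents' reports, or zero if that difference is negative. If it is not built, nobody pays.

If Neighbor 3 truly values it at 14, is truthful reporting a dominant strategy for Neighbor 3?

Check each profile of the others' reports and compare truth against every alternative report.
Others report (4, 14, 18): truth gives 14, best alternative gives 14.
Others report (4, 14, 21): truth gives 14, best alternative gives 14.
Others report (4, 18, 14): truth gives 14, best alternative gives 14.
Others report (4, 18, 18): truth gives 14, best alternative gives 14.
Others report (4, 18, 21): truth gives 14, best alternative gives 14.
Others report (4, 21, 14): truth gives 14, best alternative gives 14.
(Remaining 58 profiles checked similarly; truth is weakly best in each.)
In every case the truthful report is at least as good as any alternative, so it is a dominant strategy.

Yes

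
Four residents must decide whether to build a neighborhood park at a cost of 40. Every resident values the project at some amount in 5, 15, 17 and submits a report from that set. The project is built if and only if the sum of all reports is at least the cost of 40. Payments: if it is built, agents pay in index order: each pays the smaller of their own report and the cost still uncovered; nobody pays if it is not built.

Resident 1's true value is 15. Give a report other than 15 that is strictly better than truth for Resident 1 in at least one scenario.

5

Suppose Resident 2 reports 5, Resident 3 reports 15 and Resident 4 reports 15.
Report 15: project built, pays 15, utility 15 - 15 = 0.
Report 5: project built, pays 5, utility 15 - 5 = 10.
So reporting 5 beats truth here (10 > 0).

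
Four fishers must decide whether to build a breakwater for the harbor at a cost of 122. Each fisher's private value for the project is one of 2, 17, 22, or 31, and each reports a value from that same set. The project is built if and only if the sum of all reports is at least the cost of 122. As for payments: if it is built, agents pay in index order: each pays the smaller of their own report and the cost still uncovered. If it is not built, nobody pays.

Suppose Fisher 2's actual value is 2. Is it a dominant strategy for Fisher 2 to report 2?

Check each profile of the others' reports and compare truth against every alternative report.
Others report (2, 2, 2): truth gives 0, best alternative gives 0.
Others report (2, 2, 17): truth gives 0, best alternative gives 0.
Others report (2, 2, 22): truth gives 0, best alternative gives 0.
Others report (2, 2, 31): truth gives 0, best alternative gives 0.
Others report (2, 17, 2): truth gives 0, best alternative gives 0.
Others report (2, 17, 17): truth gives 0, best alternative gives 0.
(Remaining 58 profiles checked similarly; truth is weakly best in each.)
In every case the truthful report is at least as good as any alternative, so it is a dominant strategy.

Yes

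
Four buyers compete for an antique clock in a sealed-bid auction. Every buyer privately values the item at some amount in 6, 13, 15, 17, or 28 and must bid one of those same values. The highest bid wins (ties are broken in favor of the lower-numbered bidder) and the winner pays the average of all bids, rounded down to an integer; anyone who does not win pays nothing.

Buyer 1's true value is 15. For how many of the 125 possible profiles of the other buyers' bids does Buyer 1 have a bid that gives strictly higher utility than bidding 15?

Others bid (6, 6, 6): truth gives 7; bid 6 gives 9 > 7. Violating.
Others bid (6, 6, 13): truth gives 5; bid 13 gives 6 > 5. Violating.
Others bid (6, 6, 17): truth gives 0; bid 17 gives 4 > 0. Violating.
Others bid (6, 13, 6): truth gives 5; bid 13 gives 6 > 5. Violating.
Others bid (6, 6, 15): truth gives 5; no alternative beats it.
Others bid (6, 6, 28): truth gives 0; no alternative beats it.
(Checking all 125 profiles: 22 have a profitable deviation, 103 do not.)

22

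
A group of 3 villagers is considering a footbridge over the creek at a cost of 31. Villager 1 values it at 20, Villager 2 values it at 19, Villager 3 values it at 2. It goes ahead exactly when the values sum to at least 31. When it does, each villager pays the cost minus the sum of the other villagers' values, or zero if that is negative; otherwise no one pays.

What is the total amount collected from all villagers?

Total value 41 ≥ cost 31, so it is built.
Villager 1: others sum to 21; max(0, 31 - 21) = 10.
Villager 2: others sum to 22; max(0, 31 - 22) = 9.
Villager 3: others sum to 39; max(0, 31 - 39) = 0.
Total collected = 10 + 9 + 0 = 19.

19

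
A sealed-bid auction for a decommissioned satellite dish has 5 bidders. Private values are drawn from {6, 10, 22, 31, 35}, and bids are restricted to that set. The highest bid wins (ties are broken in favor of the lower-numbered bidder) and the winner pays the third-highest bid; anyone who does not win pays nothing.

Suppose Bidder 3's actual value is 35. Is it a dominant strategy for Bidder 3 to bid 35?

Check each profile of the others' bids and compare truth against every alternative bid.
Others bid (6, 6, 6, 35): truth gives 29, best alternative gives 0.
Others bid (6, 6, 35, 6): truth gives 29, best alternative gives 0.
Others bid (6, 31, 6, 6): truth gives 29, best alternative gives 0.
Others bid (31, 6, 6, 6): truth gives 29, best alternative gives 0.
Others bid (6, 6, 10, 35): truth gives 25, best alternative gives 0.
Others bid (6, 6, 35, 10): truth gives 25, best alternative gives 0.
(Remaining 619 profiles checked similarly; truth is weakly best in each.)
In every case the truthful bid is at least as good as any alternative, so it is a dominant strategy.

Yes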